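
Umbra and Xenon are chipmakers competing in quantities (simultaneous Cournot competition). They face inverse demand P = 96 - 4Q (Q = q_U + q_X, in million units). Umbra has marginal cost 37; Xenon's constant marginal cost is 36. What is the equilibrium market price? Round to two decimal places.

Umbra's profit: π_U = (96 - 4Q)q_U - (37q_U). Setting ∂π_U/∂q_U = 0: 59 - 8q_U - 4(q_X) = 0.
Xenon's first-order condition: 60 - 8q_X - 4(q_U) = 0.
So q_U = (59 - 4q_X)/8 and q_X = (60 - 4q_U)/8.
Substituting one into the other gives q_U = 29/6 and q_X = 61/12.
Total output Q = 119/12, so price P = 96 - 4·(119/12) = 169/3.

56.33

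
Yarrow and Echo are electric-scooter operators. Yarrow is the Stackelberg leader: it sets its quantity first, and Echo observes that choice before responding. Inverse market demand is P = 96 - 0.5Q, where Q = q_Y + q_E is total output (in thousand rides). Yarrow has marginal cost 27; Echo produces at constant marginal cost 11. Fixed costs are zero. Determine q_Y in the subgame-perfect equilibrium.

Solve by backward induction. Given q_Y, the follower Echo maximises π_E = (96 - (1/2)q_Y - (1/2)q_E)q_E - 11q_E.
Setting the follower's marginal profit to zero, 85 - (1/2)q_Y - q_E = 0, i.e. q_E = (85 - (1/2)q_Y).
The leader anticipates this reaction. Substituting into P = 96 - 0.5Q gives P = 107/2 - (1/4)q_Y, so π_Y = (107/2 - (1/4)q_Y)q_Y - 27q_Y.
Leader FOC: 53/2 - (1/2)q_Y = 0, so q_Y = 53.
Then q_E = (85 - (1/2)·53) = 117/2.

53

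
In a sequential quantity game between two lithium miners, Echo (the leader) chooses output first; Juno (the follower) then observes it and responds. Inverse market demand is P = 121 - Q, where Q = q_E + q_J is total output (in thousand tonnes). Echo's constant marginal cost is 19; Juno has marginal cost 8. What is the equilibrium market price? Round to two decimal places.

The follower Juno best-responds to any q_E: π_J = (121 - Q)q_J - 8q_J.
Setting the follower's marginal profit to zero, 113 - q_E - 2q_J = 0, i.e. q_J = (113 - q_E)/2.
The leader anticipates this reaction. Substituting into P = 121 - Q gives P = 129/2 - (1/2)q_E, so π_E = (129/2 - (1/2)q_E)q_E - 19q_E.
Maximising: ∂π_E/∂q_E = 91/2 - q_E = 0, giving q_E = 91/2.
Then q_J = (113 - 91/2)/2 = 135/4.
Total output Q = 317/4, so price P = 121 - 317/4 = 167/4.

41.75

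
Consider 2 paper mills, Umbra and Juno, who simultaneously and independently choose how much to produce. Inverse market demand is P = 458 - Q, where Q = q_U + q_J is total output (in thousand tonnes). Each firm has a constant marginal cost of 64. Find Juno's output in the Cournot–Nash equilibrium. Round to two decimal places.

Each firm earns π_i = (458 - Q)q_i - 64q_i.
Setting ∂π_i/∂q_i = 0 with rivals' quantities fixed: 394 - 2q_i - q_j = 0.
By symmetry each firm produces the same amount; substituting q_j = q_i yields q_i = 394/3.

131.33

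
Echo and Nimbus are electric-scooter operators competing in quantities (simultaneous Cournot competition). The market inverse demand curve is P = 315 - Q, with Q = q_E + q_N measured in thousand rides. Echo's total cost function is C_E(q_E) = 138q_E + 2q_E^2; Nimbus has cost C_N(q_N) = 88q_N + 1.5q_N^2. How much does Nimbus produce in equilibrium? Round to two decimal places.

Echo's profit: π_E = (315 - Q)q_E - (138q_E + 2q_E²). Setting ∂π_E/∂q_E = 0: 177 - 6q_E - (q_N) = 0.
Nimbus's profit: π_N = (315 - Q)q_N - (88q_N + (3/2)q_N²). Setting ∂π_N/∂q_N = 0: 227 - 5q_N - (q_E) = 0.
Best responses: q_E = (177 - q_N)/6, q_N = (227 - q_E)/5.
Substituting one into the other gives q_E = 658/29 and q_N = 1185/29.

40.86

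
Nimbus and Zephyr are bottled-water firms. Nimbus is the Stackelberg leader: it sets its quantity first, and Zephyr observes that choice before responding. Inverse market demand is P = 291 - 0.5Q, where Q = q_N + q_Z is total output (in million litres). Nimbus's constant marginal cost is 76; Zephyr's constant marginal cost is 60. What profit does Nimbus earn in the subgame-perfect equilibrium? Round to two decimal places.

9900.25

The follower Zephyr best-responds to any q_N: π_Z = (291 - 0.5Q)q_Z - 60q_Z.
Setting the follower's marginal profit to zero, 231 - (1/2)q_N - q_Z = 0, i.e. q_Z = (231 - (1/2)q_N).
Nimbus substitutes q_Z(q_N) into its own profit: π_N = q_N(291 - (1/2)q_N - (231 - (1/2)q_N)/2) - 76q_N = (351/2 - (1/4)q_N)q_N - 76q_N.
Leader FOC: 199/2 - (1/2)q_N = 0, so q_N = 199.
Then q_Z = (231 - (1/2)·199) = 263/2.
Price P = 291 - (1/2)·(661/2) = 503/4.
Nimbus's profit: (503/4 - 76)·199 = 9900.2500.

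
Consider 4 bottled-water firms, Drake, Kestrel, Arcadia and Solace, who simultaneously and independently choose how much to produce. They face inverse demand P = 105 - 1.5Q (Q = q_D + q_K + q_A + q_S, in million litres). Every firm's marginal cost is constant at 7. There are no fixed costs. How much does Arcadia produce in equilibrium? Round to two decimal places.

A representative firm's profit is π_i = q_i(105 - 1.5Q) - 7q_i.
Setting ∂π_i/∂q_i = 0 with rivals' quantities fixed: 98 - 3q_i - (3/2)·Σ_{j≠i} q_j = 0.
With identical firms every q_j equals q_i, so Σ_{j≠i} q_j = 3q_i and 98 = (15/2)q_i, giving q_i = 196/15.

13.07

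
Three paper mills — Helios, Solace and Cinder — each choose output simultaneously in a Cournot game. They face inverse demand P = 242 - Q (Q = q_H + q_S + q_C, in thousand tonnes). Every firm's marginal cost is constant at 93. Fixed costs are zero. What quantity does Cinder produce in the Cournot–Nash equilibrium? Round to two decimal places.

37.25

A representative firm's profit is π_i = q_i(242 - Q) - 93q_i.
Setting ∂π_i/∂q_i = 0 with rivals' quantities fixed: 149 - 2q_i - Σ_{j≠i} q_j = 0.
By symmetry each firm produces the same amount; substituting Σ_{j≠i} q_j = 2q_i yields q_i = 149/4.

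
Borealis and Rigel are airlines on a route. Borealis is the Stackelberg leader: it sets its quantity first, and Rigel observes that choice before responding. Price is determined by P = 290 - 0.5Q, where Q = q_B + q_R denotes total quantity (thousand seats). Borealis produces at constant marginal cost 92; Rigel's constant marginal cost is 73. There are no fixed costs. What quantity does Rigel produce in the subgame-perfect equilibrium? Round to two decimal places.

Solve by backward induction. Given q_B, the follower Rigel maximises π_R = (290 - (1/2)q_B - (1/2)q_R)q_R - 73q_R.
Setting the follower's marginal profit to zero, 217 - (1/2)q_B - q_R = 0, i.e. q_R = (217 - (1/2)q_B).
The leader anticipates this reaction. Substituting into P = 290 - 0.5Q gives P = 363/2 - (1/4)q_B, so π_B = (363/2 - (1/4)q_B)q_B - 92q_B.
Leader FOC: 179/2 - (1/2)q_B = 0, so q_B = 179.
Then q_R = (217 - (1/2)·179) = 255/2.

127.50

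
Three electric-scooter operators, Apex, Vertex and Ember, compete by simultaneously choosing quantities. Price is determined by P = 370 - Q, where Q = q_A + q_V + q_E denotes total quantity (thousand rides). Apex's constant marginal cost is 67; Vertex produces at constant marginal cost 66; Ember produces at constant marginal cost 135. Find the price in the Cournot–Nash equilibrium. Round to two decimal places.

Apex's profit: π_A = (370 - Q)q_A - (67q_A). Setting ∂π_A/∂q_A = 0: 303 - 2q_A - (q_V + q_E) = 0.
Vertex's first-order condition: 304 - 2q_V - (q_A + q_E) = 0.
Ember's first-order condition: 235 - 2q_E - (q_A + q_V) = 0.
Adding the 3 conditions: 842 − 2Q − 2Q = 0, i.e. Q = 421/2.
Back-substituting: q_A = (303 − 421/2) = 185/2, q_V = (304 − 421/2) = 187/2, q_E = (235 − 421/2) = 49/2.
Total output Q = 421/2, so price P = 370 - 421/2 = 319/2.

159.50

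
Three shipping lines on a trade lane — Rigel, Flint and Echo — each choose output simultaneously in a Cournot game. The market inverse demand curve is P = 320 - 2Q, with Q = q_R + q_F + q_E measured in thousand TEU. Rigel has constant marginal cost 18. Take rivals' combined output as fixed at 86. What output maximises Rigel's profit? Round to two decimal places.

32.50

With rivals' combined output fixed at 86, Rigel's profit is π_R = (320 - 2·86 - 2q_R)q_R - (18q_R) = (148 - 2q_R)q_R - (18q_R).
∂π_R/∂q_R = 130 - 4q_R = 0, so q_R = 65/2.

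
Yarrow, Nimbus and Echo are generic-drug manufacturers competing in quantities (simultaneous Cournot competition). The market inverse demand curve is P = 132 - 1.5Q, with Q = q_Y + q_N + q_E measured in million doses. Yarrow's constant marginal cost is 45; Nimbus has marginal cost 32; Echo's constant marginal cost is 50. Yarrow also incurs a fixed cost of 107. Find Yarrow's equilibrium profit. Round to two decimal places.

Yarrow's profit: π_Y = (132 - 1.5Q)q_Y - (45q_Y). Setting ∂π_Y/∂q_Y = 0: 87 - 3q_Y - (3/2)(q_N + q_E) = 0.
Nimbus's first-order condition: 100 - 3q_N - (3/2)(q_Y + q_E) = 0.
Echo's first-order condition: 82 - 3q_E - (3/2)(q_Y + q_N) = 0.
Summing all 3 equations gives 269 − 6Q = 0, hence Q = 269/6.
Back-substituting: q_Y = (87 − 269/4)/(3/2) = 79/6, q_N = (100 − 269/4)/(3/2) = 131/6, q_E = (82 − 269/4)/(3/2) = 59/6.
Price P = 132 - (3/2)·(269/6) = 259/4.
Yarrow's profit: (259/4 - 45)·(79/6) - 107 = 153.0417.

153.04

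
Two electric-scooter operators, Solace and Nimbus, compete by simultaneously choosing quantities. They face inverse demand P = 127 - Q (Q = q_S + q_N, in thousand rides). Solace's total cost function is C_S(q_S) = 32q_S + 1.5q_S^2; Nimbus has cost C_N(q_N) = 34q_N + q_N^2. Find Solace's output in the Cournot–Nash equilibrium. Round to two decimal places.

15.11

Solace's profit: π_S = (127 - Q)q_S - (32q_S + (3/2)q_S²). Setting ∂π_S/∂q_S = 0: 95 - 5q_S - (q_N) = 0.
Nimbus's profit: π_N = (127 - Q)q_N - (34q_N + q_N²). Setting ∂π_N/∂q_N = 0: 93 - 4q_N - (q_S) = 0.
Best responses: q_S = (95 - q_N)/5, q_N = (93 - q_S)/4.
Substituting one into the other gives q_S = 287/19 and q_N = 370/19.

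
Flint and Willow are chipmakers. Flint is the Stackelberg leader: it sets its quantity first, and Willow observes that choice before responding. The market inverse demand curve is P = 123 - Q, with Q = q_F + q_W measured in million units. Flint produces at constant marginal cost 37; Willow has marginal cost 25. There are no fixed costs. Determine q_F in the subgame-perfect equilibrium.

37

Solve by backward induction. Given q_F, the follower Willow maximises π_W = (123 - q_F - q_W)q_W - 25q_W.
Follower FOC: 98 - q_F - 2q_W = 0, so q_W(q_F) = (98 - q_F)/2.
Flint substitutes q_W(q_F) into its own profit: π_F = q_F(123 - q_F - (98 - q_F)/2) - 37q_F = (74 - (1/2)q_F)q_F - 37q_F.
Leader FOC: 37 - q_F = 0, so q_F = 37.
Then q_W = (98 - 37)/2 = 61/2.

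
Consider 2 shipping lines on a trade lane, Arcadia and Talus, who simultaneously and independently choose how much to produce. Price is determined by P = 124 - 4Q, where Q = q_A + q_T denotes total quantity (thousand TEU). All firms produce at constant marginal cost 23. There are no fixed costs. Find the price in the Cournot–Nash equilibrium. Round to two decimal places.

A representative firm's profit is π_i = q_i(124 - 4Q) - 23q_i.
Setting ∂π_i/∂q_i = 0 with rivals' quantities fixed: 101 - 8q_i - 4q_j = 0.
By symmetry each firm produces the same amount; substituting q_j = q_i yields q_i = 101/12.
Total output Q = 101/6, so price P = 124 - 4·(101/6) = 170/3.

56.67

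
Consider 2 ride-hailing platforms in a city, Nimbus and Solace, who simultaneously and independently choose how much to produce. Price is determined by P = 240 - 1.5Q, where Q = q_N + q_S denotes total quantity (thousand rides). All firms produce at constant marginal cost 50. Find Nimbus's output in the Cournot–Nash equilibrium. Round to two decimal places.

Each firm earns π_i = (240 - 1.5Q)q_i - 50q_i.
First-order condition (treating rivals' output as given): 190 - 3q_i - (3/2)q_j = 0.
By symmetry each firm produces the same amount; substituting q_j = q_i yields q_i = 190/(9/2) = 380/9.

42.22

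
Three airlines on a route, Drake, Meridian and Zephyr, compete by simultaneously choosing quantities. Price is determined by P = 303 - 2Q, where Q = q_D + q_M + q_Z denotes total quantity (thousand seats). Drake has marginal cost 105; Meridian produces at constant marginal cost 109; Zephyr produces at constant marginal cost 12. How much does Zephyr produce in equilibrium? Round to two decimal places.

Drake's profit: π_D = (303 - 2Q)q_D - (105q_D). Setting ∂π_D/∂q_D = 0: 198 - 4q_D - 2(q_M + q_Z) = 0.
Meridian's profit: π_M = (303 - 2Q)q_M - (109q_M). Setting ∂π_M/∂q_M = 0: 194 - 4q_M - 2(q_D + q_Z) = 0.
Zephyr's profit: π_Z = (303 - 2Q)q_Z - (12q_Z). Setting ∂π_Z/∂q_Z = 0: 291 - 4q_Z - 2(q_D + q_M) = 0.
Adding the 3 conditions: 683 − 4Q − 4Q = 0, i.e. Q = 683/8.
Back-substituting: q_D = (198 − 683/4)/2 = 109/8, q_M = (194 − 683/4)/2 = 93/8, q_Z = (291 − 683/4)/2 = 481/8.

60.13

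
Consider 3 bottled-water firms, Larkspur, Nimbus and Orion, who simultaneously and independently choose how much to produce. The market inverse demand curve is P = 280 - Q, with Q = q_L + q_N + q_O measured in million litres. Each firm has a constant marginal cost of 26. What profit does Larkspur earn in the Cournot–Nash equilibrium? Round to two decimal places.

4032.25

Each firm earns π_i = (280 - Q)q_i - 26q_i.
First-order condition (treating rivals' output as given): 254 - 2q_i - Σ_{j≠i} q_j = 0.
By symmetry each firm produces the same amount; substituting Σ_{j≠i} q_j = 2q_i yields q_i = 254/4 = 127/2.
Price P = 280 - 381/2 = 179/2.
Larkspur's profit: (179/2 - 26)·(127/2) = 4032.2500.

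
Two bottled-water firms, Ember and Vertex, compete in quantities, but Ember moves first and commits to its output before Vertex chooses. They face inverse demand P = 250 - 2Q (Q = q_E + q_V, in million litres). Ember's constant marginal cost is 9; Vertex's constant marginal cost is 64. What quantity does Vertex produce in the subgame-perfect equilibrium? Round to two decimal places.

9.50

The follower Vertex best-responds to any q_E: π_V = (250 - 2Q)q_V - 64q_V.
Follower FOC: 186 - 2q_E - 4q_V = 0, so q_V(q_E) = (186 - 2q_E)/4.
Ember substitutes q_V(q_E) into its own profit: π_E = q_E(250 - 2q_E - (186 - 2q_E)/2) - 9q_E = (157 - q_E)q_E - 9q_E.
Maximising: ∂π_E/∂q_E = 148 - 2q_E = 0, giving q_E = 74.
Then q_V = (186 - 2·74)/4 = 19/2.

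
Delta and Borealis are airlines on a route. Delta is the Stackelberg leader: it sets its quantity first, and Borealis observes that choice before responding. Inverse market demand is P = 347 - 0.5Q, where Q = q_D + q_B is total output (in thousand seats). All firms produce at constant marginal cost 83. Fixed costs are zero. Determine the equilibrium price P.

149

Solve by backward induction. Given q_D, the follower Borealis maximises π_B = (347 - (1/2)q_D - (1/2)q_B)q_B - 83q_B.
Setting the follower's marginal profit to zero, 264 - (1/2)q_D - q_B = 0, i.e. q_B = (264 - (1/2)q_D).
Delta substitutes q_B(q_D) into its own profit: π_D = q_D(347 - (1/2)q_D - (264 - (1/2)q_D)/2) - 83q_D = (215 - (1/4)q_D)q_D - 83q_D.
The leader's first-order condition 132 - (1/2)q_D = 0 yields q_D = 264.
Then q_B = (264 - (1/2)·264) = 132.
Total output Q = 396, so price P = 347 - (1/2)·396 = 149.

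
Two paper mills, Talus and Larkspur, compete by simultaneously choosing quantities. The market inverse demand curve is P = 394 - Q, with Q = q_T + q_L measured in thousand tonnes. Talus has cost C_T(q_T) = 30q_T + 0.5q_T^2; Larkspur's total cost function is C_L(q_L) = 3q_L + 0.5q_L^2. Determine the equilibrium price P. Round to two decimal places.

Talus's profit: π_T = (394 - Q)q_T - (30q_T + (1/2)q_T²). Setting ∂π_T/∂q_T = 0: 364 - 3q_T - (q_L) = 0.
Larkspur's profit: π_L = (394 - Q)q_L - (3q_L + (1/2)q_L²). Setting ∂π_L/∂q_L = 0: 391 - 3q_L - (q_T) = 0.
Rearranging gives the reaction functions q_T = (364 - q_L)/3 and q_L = (391 - q_T)/3.
Solving the pair: q_T = 701/8, q_L = 809/8.
Total output Q = 755/4, so price P = 394 - 755/4 = 821/4.

205.25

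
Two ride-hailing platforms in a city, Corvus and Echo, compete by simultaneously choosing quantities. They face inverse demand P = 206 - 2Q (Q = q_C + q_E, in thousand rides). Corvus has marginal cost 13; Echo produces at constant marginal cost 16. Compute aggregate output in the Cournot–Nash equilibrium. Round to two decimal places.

Corvus's profit: π_C = (206 - 2Q)q_C - (13q_C). Setting ∂π_C/∂q_C = 0: 193 - 4q_C - 2(q_E) = 0.
Echo's profit: π_E = (206 - 2Q)q_E - (16q_E). Setting ∂π_E/∂q_E = 0: 190 - 4q_E - 2(q_C) = 0.
Best responses: q_C = (193 - 2q_E)/4, q_E = (190 - 2q_C)/4.
Substituting one into the other gives q_C = 98/3 and q_E = 187/6.
Total output Q = 98/3 + 187/6 = 383/6.

63.83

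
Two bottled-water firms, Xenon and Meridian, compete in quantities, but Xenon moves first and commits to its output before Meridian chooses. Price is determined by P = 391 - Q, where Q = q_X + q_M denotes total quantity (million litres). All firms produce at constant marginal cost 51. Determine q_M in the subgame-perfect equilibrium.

85

The follower Meridian best-responds to any q_X: π_M = (391 - Q)q_M - 51q_M.
Setting the follower's marginal profit to zero, 340 - q_X - 2q_M = 0, i.e. q_M = (340 - q_X)/2.
The leader anticipates this reaction. Substituting into P = 391 - Q gives P = 221 - (1/2)q_X, so π_X = (221 - (1/2)q_X)q_X - 51q_X.
Leader FOC: 170 - q_X = 0, so q_X = 170.
Then q_M = (340 - 170)/2 = 85.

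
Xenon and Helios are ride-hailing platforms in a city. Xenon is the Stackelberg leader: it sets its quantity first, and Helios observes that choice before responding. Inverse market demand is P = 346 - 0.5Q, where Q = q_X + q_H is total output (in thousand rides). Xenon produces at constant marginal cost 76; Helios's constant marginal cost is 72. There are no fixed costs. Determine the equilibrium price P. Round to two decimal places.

The follower Helios best-responds to any q_X: π_H = (346 - 0.5Q)q_H - 72q_H.
Setting the follower's marginal profit to zero, 274 - (1/2)q_X - q_H = 0, i.e. q_H = (274 - (1/2)q_X).
Xenon substitutes q_H(q_X) into its own profit: π_X = q_X(346 - (1/2)q_X - (274 - (1/2)q_X)/2) - 76q_X = (209 - (1/4)q_X)q_X - 76q_X.
Maximising: ∂π_X/∂q_X = 133 - (1/2)q_X = 0, giving q_X = 266.
Then q_H = (274 - (1/2)·266) = 141.
Total output Q = 407, so price P = 346 - (1/2)·407 = 285/2.

142.50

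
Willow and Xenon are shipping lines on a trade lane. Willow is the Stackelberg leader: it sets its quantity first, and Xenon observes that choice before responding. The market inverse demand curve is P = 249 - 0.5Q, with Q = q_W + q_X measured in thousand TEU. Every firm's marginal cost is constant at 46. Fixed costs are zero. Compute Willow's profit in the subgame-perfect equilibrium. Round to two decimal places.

Solve by backward induction. Given q_W, the follower Xenon maximises π_X = (249 - (1/2)q_W - (1/2)q_X)q_X - 46q_X.
∂π_X/∂q_X = 203 - (1/2)q_W - q_X = 0 gives the reaction function q_X = (203 - (1/2)q_W).
The leader anticipates this reaction. Substituting into P = 249 - 0.5Q gives P = 295/2 - (1/4)q_W, so π_W = (295/2 - (1/4)q_W)q_W - 46q_W.
The leader's first-order condition 203/2 - (1/2)q_W = 0 yields q_W = 203.
Then q_X = (203 - (1/2)·203) = 203/2.
Price P = 249 - (1/2)·(609/2) = 387/4.
Willow's profit: (387/4 - 46)·203 = 10302.2500.

10302.25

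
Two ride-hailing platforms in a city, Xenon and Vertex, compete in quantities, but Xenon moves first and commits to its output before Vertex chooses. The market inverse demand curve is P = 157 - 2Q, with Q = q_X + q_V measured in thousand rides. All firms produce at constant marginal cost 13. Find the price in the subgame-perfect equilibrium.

The follower Vertex best-responds to any q_X: π_V = (157 - 2Q)q_V - 13q_V.
Setting the follower's marginal profit to zero, 144 - 2q_X - 4q_V = 0, i.e. q_V = (144 - 2q_X)/4.
Xenon substitutes q_V(q_X) into its own profit: π_X = q_X(157 - 2q_X - (144 - 2q_X)/2) - 13q_X = (85 - q_X)q_X - 13q_X.
The leader's first-order condition 72 - 2q_X = 0 yields q_X = 36.
Then q_V = (144 - 2·36)/4 = 18.
Total output Q = 54, so price P = 157 - 2·54 = 49.

49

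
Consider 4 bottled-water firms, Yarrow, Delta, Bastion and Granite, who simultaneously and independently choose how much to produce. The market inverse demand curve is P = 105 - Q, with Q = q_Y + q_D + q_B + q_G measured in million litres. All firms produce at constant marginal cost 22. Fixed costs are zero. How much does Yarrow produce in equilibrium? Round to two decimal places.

16.60

A representative firm's profit is π_i = q_i(105 - Q) - 22q_i.
First-order condition (treating rivals' output as given): 83 - 2q_i - Σ_{j≠i} q_j = 0.
By symmetry each firm produces the same amount; substituting Σ_{j≠i} q_j = 3q_i yields q_i = 83/5.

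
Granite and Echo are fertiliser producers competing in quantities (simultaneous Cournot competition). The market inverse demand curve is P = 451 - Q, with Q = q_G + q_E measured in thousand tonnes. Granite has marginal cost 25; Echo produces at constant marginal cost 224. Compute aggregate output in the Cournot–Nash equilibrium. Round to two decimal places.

217.67

Granite's profit: π_G = (451 - Q)q_G - (25q_G). Setting ∂π_G/∂q_G = 0: 426 - 2q_G - (q_E) = 0.
Echo's first-order condition: 227 - 2q_E - (q_G) = 0.
So q_G = (426 - q_E)/2 and q_E = (227 - q_G)/2.
Solving the pair: q_G = 625/3, q_E = 28/3.
Total output Q = 625/3 + 28/3 = 653/3.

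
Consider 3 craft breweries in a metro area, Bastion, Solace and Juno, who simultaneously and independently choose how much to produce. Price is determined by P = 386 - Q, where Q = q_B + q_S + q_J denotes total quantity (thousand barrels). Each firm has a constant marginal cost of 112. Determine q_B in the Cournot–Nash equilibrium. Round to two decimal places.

A representative firm's profit is π_i = q_i(386 - Q) - 112q_i.
First-order condition (treating rivals' output as given): 274 - 2q_i - Σ_{j≠i} q_j = 0.
With identical firms every q_j equals q_i, so Σ_{j≠i} q_j = 2q_i and 274 = 4q_i, giving q_i = 137/2.

68.50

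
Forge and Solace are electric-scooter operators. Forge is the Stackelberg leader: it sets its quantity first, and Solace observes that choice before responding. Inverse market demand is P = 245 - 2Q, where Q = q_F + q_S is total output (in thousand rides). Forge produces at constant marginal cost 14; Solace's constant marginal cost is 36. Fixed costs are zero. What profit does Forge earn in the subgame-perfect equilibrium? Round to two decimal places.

4000.56

Solve by backward induction. Given q_F, the follower Solace maximises π_S = (245 - 2q_F - 2q_S)q_S - 36q_S.
∂π_S/∂q_S = 209 - 2q_F - 4q_S = 0 gives the reaction function q_S = (209 - 2q_F)/4.
Forge substitutes q_S(q_F) into its own profit: π_F = q_F(245 - 2q_F - (209 - 2q_F)/2) - 14q_F = (281/2 - q_F)q_F - 14q_F.
Leader FOC: 253/2 - 2q_F = 0, so q_F = 253/4.
Then q_S = (209 - 2·(253/4))/4 = 165/8.
Price P = 245 - 2·(671/8) = 309/4.
Forge's profit: (309/4 - 14)·(253/4) = 4000.5625.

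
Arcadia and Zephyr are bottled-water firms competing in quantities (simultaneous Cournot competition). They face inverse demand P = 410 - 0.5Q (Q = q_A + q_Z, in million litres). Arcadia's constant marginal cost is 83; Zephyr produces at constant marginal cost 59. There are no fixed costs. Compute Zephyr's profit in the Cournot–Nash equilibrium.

31250

Arcadia's profit: π_A = (410 - 0.5Q)q_A - (83q_A). Setting ∂π_A/∂q_A = 0: 327 - q_A - (1/2)(q_Z) = 0.
Zephyr's first-order condition: 351 - q_Z - (1/2)(q_A) = 0.
Rearranging gives the reaction functions q_A = (327 - (1/2)q_Z) and q_Z = (351 - (1/2)q_A).
Solving the pair: q_A = 202, q_Z = 250.
Price P = 410 - (1/2)·452 = 184.
Zephyr's profit: (184 - 59)·250 = 31250.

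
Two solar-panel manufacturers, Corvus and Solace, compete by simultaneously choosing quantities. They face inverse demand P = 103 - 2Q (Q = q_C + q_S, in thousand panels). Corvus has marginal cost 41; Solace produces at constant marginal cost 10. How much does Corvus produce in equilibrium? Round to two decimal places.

5.17

Corvus's profit: π_C = (103 - 2Q)q_C - (41q_C). Setting ∂π_C/∂q_C = 0: 62 - 4q_C - 2(q_S) = 0.
Solace's first-order condition: 93 - 4q_S - 2(q_C) = 0.
Best responses: q_C = (62 - 2q_S)/4, q_S = (93 - 2q_C)/4.
Substituting one into the other gives q_C = 31/6 and q_S = 62/3.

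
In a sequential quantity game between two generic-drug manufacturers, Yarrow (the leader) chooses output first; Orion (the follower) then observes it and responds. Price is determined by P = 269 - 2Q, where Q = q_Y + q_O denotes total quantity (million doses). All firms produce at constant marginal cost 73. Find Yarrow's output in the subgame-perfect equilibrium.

49

The follower Orion best-responds to any q_Y: π_O = (269 - 2Q)q_O - 73q_O.
∂π_O/∂q_O = 196 - 2q_Y - 4q_O = 0 gives the reaction function q_O = (196 - 2q_Y)/4.
Yarrow substitutes q_O(q_Y) into its own profit: π_Y = q_Y(269 - 2q_Y - (196 - 2q_Y)/2) - 73q_Y = (171 - q_Y)q_Y - 73q_Y.
Leader FOC: 98 - 2q_Y = 0, so q_Y = 49.
Then q_O = (196 - 2·49)/4 = 49/2.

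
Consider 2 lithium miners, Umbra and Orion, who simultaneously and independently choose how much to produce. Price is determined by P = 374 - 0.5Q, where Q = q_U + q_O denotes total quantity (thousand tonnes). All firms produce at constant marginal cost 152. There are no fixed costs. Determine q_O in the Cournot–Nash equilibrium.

A representative firm's profit is π_i = q_i(374 - 0.5Q) - 152q_i.
Setting ∂π_i/∂q_i = 0 with rivals' quantities fixed: 222 - q_i - (1/2)q_j = 0.
With identical firms every q_j equals q_i, so q_j = q_i and 222 = (3/2)q_i, giving q_i = 148.

148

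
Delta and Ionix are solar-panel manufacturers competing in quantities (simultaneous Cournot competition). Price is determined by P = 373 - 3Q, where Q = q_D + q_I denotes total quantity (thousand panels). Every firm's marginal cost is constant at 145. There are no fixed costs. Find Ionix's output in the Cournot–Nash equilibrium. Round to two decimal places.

25.33

A representative firm's profit is π_i = q_i(373 - 3Q) - 145q_i.
First-order condition (treating rivals' output as given): 228 - 6q_i - 3q_j = 0.
With identical firms every q_j equals q_i, so q_j = q_i and 228 = 9q_i, giving q_i = 76/3.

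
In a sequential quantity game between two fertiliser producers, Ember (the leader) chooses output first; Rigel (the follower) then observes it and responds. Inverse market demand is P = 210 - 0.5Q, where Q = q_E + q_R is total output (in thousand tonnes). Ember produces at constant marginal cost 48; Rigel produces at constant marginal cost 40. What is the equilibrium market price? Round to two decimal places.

Solve by backward induction. Given q_E, the follower Rigel maximises π_R = (210 - (1/2)q_E - (1/2)q_R)q_R - 40q_R.
Follower FOC: 170 - (1/2)q_E - q_R = 0, so q_R(q_E) = (170 - (1/2)q_E).
Ember substitutes q_R(q_E) into its own profit: π_E = q_E(210 - (1/2)q_E - (170 - (1/2)q_E)/2) - 48q_E = (125 - (1/4)q_E)q_E - 48q_E.
Maximising: ∂π_E/∂q_E = 77 - (1/2)q_E = 0, giving q_E = 154.
Then q_R = (170 - (1/2)·154) = 93.
Total output Q = 247, so price P = 210 - (1/2)·247 = 173/2.

86.50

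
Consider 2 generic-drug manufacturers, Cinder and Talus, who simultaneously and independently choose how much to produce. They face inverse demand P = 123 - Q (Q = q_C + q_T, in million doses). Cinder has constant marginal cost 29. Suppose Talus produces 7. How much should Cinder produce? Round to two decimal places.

With the rival's output fixed at 7, Cinder's profit is π_C = (123 - 7 - q_C)q_C - (29q_C) = (116 - q_C)q_C - (29q_C).
∂π_C/∂q_C = 87 - 2q_C = 0, so q_C = 87/2.

43.50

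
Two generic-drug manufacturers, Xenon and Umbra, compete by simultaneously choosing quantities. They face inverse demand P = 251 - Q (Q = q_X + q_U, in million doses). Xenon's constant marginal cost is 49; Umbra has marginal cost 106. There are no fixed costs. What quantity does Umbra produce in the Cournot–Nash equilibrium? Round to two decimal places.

Xenon's profit: π_X = (251 - Q)q_X - (49q_X). Setting ∂π_X/∂q_X = 0: 202 - 2q_X - (q_U) = 0.
Umbra's first-order condition: 145 - 2q_U - (q_X) = 0.
Rearranging gives the reaction functions q_X = (202 - q_U)/2 and q_U = (145 - q_X)/2.
Substituting one into the other gives q_X = 259/3 and q_U = 88/3.

29.33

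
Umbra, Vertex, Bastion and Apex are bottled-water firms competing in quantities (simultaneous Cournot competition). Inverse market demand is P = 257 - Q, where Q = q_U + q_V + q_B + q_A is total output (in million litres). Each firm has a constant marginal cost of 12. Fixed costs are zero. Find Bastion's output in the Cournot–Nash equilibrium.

49

A representative firm's profit is π_i = q_i(257 - Q) - 12q_i.
First-order condition (treating rivals' output as given): 245 - 2q_i - Σ_{j≠i} q_j = 0.
With identical firms every q_j equals q_i, so Σ_{j≠i} q_j = 3q_i and 245 = 5q_i, giving q_i = 49.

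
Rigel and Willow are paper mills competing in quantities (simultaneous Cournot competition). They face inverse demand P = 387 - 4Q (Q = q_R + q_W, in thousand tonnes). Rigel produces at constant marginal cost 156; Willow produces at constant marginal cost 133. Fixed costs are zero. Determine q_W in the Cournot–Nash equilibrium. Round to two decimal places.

23.08

Rigel's profit: π_R = (387 - 4Q)q_R - (156q_R). Setting ∂π_R/∂q_R = 0: 231 - 8q_R - 4(q_W) = 0.
Willow's first-order condition: 254 - 8q_W - 4(q_R) = 0.
So q_R = (231 - 4q_W)/8 and q_W = (254 - 4q_R)/8.
Solving the pair: q_R = 52/3, q_W = 277/12.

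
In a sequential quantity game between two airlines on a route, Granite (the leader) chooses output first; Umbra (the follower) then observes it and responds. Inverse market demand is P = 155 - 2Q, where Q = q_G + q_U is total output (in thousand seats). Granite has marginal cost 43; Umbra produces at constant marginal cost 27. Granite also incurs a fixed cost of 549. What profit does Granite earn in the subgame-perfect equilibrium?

Solve by backward induction. Given q_G, the follower Umbra maximises π_U = (155 - 2q_G - 2q_U)q_U - 27q_U.
Follower FOC: 128 - 2q_G - 4q_U = 0, so q_U(q_G) = (128 - 2q_G)/4.
The leader anticipates this reaction. Substituting into P = 155 - 2Q gives P = 91 - q_G, so π_G = (91 - q_G)q_G - 43q_G.
Maximising: ∂π_G/∂q_G = 48 - 2q_G = 0, giving q_G = 24.
Then q_U = (128 - 2·24)/4 = 20.
Price P = 155 - 2·44 = 67.
Granite's profit: (67 - 43)·24 - 549 = 27.

27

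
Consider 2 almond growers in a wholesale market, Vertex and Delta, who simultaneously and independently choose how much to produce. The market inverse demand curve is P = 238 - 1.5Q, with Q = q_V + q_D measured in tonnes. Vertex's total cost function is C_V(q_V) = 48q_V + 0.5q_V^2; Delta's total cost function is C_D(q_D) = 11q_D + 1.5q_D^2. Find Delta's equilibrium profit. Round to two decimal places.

Vertex's profit: π_V = (238 - 1.5Q)q_V - (48q_V + (1/2)q_V²). Setting ∂π_V/∂q_V = 0: 190 - 4q_V - (3/2)(q_D) = 0.
Delta's first-order condition: 227 - 6q_D - (3/2)(q_V) = 0.
Best responses: q_V = (190 - (3/2)q_D)/4, q_D = (227 - (3/2)q_V)/6.
Substituting one into the other gives q_V = 1066/29 and q_D = 28.6437.
Price P = 238 - (3/2)·65.4023 = 139.8966.
Delta's profit: 139.8966·28.6437 - 11·28.6437 - (3/2)·28.6437² = 2461.3809.

2461.38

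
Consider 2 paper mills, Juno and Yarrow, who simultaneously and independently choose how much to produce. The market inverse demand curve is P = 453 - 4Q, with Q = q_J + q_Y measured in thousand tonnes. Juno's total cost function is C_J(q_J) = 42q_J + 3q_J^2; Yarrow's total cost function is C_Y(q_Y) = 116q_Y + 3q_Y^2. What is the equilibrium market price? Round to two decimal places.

286.78

Juno's profit: π_J = (453 - 4Q)q_J - (42q_J + 3q_J²). Setting ∂π_J/∂q_J = 0: 411 - 14q_J - 4(q_Y) = 0.
Yarrow's first-order condition: 337 - 14q_Y - 4(q_J) = 0.
So q_J = (411 - 4q_Y)/14 and q_Y = (337 - 4q_J)/14.
Solving the pair: q_J = 24.4778, q_Y = 1537/90.
Total output Q = 374/9, so price P = 453 - 4·(374/9) = 286.7778.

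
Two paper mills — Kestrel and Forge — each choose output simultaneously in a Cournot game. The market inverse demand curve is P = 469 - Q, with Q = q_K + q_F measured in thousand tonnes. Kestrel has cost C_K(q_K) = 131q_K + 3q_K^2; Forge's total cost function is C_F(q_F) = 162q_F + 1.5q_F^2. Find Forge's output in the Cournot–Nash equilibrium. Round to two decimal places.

Kestrel's profit: π_K = (469 - Q)q_K - (131q_K + 3q_K²). Setting ∂π_K/∂q_K = 0: 338 - 8q_K - (q_F) = 0.
Forge's first-order condition: 307 - 5q_F - (q_K) = 0.
Best responses: q_K = (338 - q_F)/8, q_F = (307 - q_K)/5.
Solving the pair: q_K = 461/13, q_F = 706/13.

54.31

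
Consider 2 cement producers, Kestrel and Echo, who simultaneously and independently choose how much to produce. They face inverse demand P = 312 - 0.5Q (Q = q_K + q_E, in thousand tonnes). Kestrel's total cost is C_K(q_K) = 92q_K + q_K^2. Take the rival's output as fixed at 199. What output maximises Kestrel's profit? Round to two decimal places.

With the rival's output fixed at 199, Kestrel's profit is π_K = (312 - (1/2)·199 - (1/2)q_K)q_K - (92q_K + q_K²) = (425/2 - (1/2)q_K)q_K - (92q_K + q_K²).
∂π_K/∂q_K = 241/2 - 3q_K = 0, so q_K = 241/6.

40.17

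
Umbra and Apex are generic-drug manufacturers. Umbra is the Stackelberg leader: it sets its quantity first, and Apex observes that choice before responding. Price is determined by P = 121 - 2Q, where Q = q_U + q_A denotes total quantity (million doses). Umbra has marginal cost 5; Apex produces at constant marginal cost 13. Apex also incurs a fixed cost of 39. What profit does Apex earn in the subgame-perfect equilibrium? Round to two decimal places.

225.50

Solve by backward induction. Given q_U, the follower Apex maximises π_A = (121 - 2q_U - 2q_A)q_A - 13q_A.
∂π_A/∂q_A = 108 - 2q_U - 4q_A = 0 gives the reaction function q_A = (108 - 2q_U)/4.
The leader anticipates this reaction. Substituting into P = 121 - 2Q gives P = 67 - q_U, so π_U = (67 - q_U)q_U - 5q_U.
The leader's first-order condition 62 - 2q_U = 0 yields q_U = 31.
Then q_A = (108 - 2·31)/4 = 23/2.
Price P = 121 - 2·(85/2) = 36.
Apex's profit: (36 - 13)·(23/2) - 39 = 451/2.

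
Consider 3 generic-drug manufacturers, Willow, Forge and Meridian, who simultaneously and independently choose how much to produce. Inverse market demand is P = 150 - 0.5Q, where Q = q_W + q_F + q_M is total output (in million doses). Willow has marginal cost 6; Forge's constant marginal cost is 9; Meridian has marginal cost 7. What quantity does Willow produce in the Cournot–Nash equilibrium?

74

Willow's profit: π_W = (150 - 0.5Q)q_W - (6q_W). Setting ∂π_W/∂q_W = 0: 144 - q_W - (1/2)(q_F + q_M) = 0.
Forge's first-order condition: 141 - q_F - (1/2)(q_W + q_M) = 0.
Meridian's profit: π_M = (150 - 0.5Q)q_M - (7q_M). Setting ∂π_M/∂q_M = 0: 143 - q_M - (1/2)(q_W + q_F) = 0.
Adding the 3 first-order conditions: 428 − 2Q = 0, so Q = 214.
Back-substituting: q_W = (144 − 107)/(1/2) = 74, q_F = (141 − 107)/(1/2) = 68, q_M = (143 − 107)/(1/2) = 72.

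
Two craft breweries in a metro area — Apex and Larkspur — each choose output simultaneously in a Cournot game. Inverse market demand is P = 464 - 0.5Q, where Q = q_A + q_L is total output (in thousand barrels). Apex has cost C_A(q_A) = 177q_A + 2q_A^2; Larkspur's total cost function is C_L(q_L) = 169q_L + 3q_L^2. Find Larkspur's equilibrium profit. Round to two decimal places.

5138.55

Apex's profit: π_A = (464 - 0.5Q)q_A - (177q_A + 2q_A²). Setting ∂π_A/∂q_A = 0: 287 - 5q_A - (1/2)(q_L) = 0.
Larkspur's profit: π_L = (464 - 0.5Q)q_L - (169q_L + 3q_L²). Setting ∂π_L/∂q_L = 0: 295 - 7q_L - (1/2)(q_A) = 0.
So q_A = (287 - (1/2)q_L)/5 and q_L = (295 - (1/2)q_A)/7.
Substituting one into the other gives q_A = 53.5683 and q_L = 38.3165.
Price P = 464 - (1/2)·91.8849 = 418.0576.
Larkspur's profit: 418.0576·38.3165 - 169·38.3165 - 3·38.3165² = 5138.5521.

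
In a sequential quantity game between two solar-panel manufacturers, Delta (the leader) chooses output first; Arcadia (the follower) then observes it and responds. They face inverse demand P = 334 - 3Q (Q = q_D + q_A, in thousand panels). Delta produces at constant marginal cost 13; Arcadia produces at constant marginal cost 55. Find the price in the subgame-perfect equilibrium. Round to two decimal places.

Solve by backward induction. Given q_D, the follower Arcadia maximises π_A = (334 - 3q_D - 3q_A)q_A - 55q_A.
∂π_A/∂q_A = 279 - 3q_D - 6q_A = 0 gives the reaction function q_A = (279 - 3q_D)/6.
The leader anticipates this reaction. Substituting into P = 334 - 3Q gives P = 389/2 - (3/2)q_D, so π_D = (389/2 - (3/2)q_D)q_D - 13q_D.
Leader FOC: 363/2 - 3q_D = 0, so q_D = 121/2.
Then q_A = (279 - 3·(121/2))/6 = 65/4.
Total output Q = 307/4, so price P = 334 - 3·(307/4) = 415/4.

103.75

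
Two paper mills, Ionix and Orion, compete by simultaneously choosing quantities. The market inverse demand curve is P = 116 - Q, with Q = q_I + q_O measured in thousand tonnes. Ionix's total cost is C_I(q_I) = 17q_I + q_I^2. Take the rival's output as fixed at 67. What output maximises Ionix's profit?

With the rival's output fixed at 67, Ionix's profit is π_I = (116 - 67 - q_I)q_I - (17q_I + q_I²) = (49 - q_I)q_I - (17q_I + q_I²).
∂π_I/∂q_I = 32 - 4q_I = 0, so q_I = 8.

8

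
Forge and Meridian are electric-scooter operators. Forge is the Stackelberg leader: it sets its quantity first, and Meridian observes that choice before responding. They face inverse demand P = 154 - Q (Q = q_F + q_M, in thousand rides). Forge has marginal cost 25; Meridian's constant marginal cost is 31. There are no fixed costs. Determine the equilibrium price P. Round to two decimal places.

58.75

The follower Meridian best-responds to any q_F: π_M = (154 - Q)q_M - 31q_M.
Setting the follower's marginal profit to zero, 123 - q_F - 2q_M = 0, i.e. q_M = (123 - q_F)/2.
Forge substitutes q_M(q_F) into its own profit: π_F = q_F(154 - q_F - (123 - q_F)/2) - 25q_F = (185/2 - (1/2)q_F)q_F - 25q_F.
Leader FOC: 135/2 - q_F = 0, so q_F = 135/2.
Then q_M = (123 - 135/2)/2 = 111/4.
Total output Q = 381/4, so price P = 154 - 381/4 = 235/4.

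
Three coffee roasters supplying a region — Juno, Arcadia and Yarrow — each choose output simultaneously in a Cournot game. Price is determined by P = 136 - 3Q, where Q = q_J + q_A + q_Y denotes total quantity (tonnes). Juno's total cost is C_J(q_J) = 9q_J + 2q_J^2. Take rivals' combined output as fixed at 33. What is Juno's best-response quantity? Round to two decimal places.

2.80

With rivals' combined output fixed at 33, Juno's profit is π_J = (136 - 3·33 - 3q_J)q_J - (9q_J + 2q_J²) = (37 - 3q_J)q_J - (9q_J + 2q_J²).
∂π_J/∂q_J = 28 - 10q_J = 0, so q_J = 14/5.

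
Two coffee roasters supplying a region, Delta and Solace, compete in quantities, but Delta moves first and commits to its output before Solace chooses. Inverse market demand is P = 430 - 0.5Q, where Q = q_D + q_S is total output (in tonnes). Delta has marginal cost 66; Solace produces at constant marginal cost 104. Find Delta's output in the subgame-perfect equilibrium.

402

Solve by backward induction. Given q_D, the follower Solace maximises π_S = (430 - (1/2)q_D - (1/2)q_S)q_S - 104q_S.
Setting the follower's marginal profit to zero, 326 - (1/2)q_D - q_S = 0, i.e. q_S = (326 - (1/2)q_D).
Delta substitutes q_S(q_D) into its own profit: π_D = q_D(430 - (1/2)q_D - (326 - (1/2)q_D)/2) - 66q_D = (267 - (1/4)q_D)q_D - 66q_D.
Leader FOC: 201 - (1/2)q_D = 0, so q_D = 402.
Then q_S = (326 - (1/2)·402) = 125.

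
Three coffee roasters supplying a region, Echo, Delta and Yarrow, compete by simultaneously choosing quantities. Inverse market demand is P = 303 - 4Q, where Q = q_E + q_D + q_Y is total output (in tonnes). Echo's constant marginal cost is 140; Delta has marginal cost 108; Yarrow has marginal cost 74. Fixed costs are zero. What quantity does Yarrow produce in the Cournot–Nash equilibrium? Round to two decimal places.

Echo's profit: π_E = (303 - 4Q)q_E - (140q_E). Setting ∂π_E/∂q_E = 0: 163 - 8q_E - 4(q_D + q_Y) = 0.
Delta's first-order condition: 195 - 8q_D - 4(q_E + q_Y) = 0.
Yarrow's profit: π_Y = (303 - 4Q)q_Y - (74q_Y). Setting ∂π_Y/∂q_Y = 0: 229 - 8q_Y - 4(q_E + q_D) = 0.
Adding the 3 conditions: 587 − 8Q − 8Q = 0, i.e. Q = 587/16.
Back-substituting: q_E = (163 − 587/4)/4 = 65/16, q_D = (195 − 587/4)/4 = 193/16, q_Y = (229 − 587/4)/4 = 329/16.

20.56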